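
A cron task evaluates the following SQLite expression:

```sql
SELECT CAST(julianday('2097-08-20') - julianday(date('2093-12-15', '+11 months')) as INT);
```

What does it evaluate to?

Adding +11 months to 2093-12-15 gives 2094-11-15.
15 days remain in November 2094 after the 15th (30 − 15).
Full months from December 2094 through July 2097 contribute their day counts.
Then 20 days into August 2097.
Total: 15 + 31 + 31 + 28 + 31 + 30 + 31 + 30 + 31 + 31 + 30 + 31 + 30 + 31 + 31 + 29 + 31 + 30 + 31 + 30 + 31 + 31 + 30 + 31 + 30 + 31 + 31 + 28 + 31 + 30 + 31 + 30 + 31 + 20 = 1009.

1009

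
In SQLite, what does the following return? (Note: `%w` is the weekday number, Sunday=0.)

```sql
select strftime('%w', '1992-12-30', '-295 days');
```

2

First apply '-295 days': 1992-12-30 → 1992-03-10.
1992-03-10 is a Tuesday; with Sunday=0 that is 2.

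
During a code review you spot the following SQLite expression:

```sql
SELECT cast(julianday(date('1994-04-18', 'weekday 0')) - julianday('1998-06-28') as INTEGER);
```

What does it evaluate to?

-1526

`weekday 0` advances to the next Sunday; 1994-04-18 is a Monday, so it moves forward to 1994-04-24.
6 days remain in April 1994 after the 24th (30 − 24).
Full months from May 1994 through May 1998 contribute their day counts.
Then 28 days into June 1998.
Total: 6 + 31 + 30 + 31 + 31 + 30 + 31 + 30 + 31 + 31 + 28 + 31 + 30 + 31 + 30 + 31 + 31 + 30 + 31 + 30 + 31 + 31 + 29 + 31 + 30 + 31 + 30 + 31 + 31 + 30 + 31 + 30 + 31 + 31 + 28 + 31 + 30 + 31 + 30 + 31 + 31 + 30 + 31 + 30 + 31 + 31 + 28 + 31 + 30 + 31 + 28 = 1526.
The subtraction is earlier − later, so the result is −1526 → -1526.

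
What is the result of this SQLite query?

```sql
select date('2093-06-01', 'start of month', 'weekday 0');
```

`start of month` rewinds 2093-06-01 to 2093-06-01.
`weekday 0` advances to the next Sunday; 2093-06-01 is a Monday, so it moves forward to 2093-06-07.

2093-06-07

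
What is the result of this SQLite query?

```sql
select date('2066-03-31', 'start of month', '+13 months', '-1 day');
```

`start of month` rewinds 2066-03-31 to 2066-03-01.
Adding +13 months to 2066-03-01 gives 2067-04-01.
Going back 1 day from 2067-04-01 reaches 2067-03-31 (last day of March, 31 days).

2067-03-31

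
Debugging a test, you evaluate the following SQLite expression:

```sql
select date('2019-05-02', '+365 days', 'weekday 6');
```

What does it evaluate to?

2020-05-02

Applying '+365 days' to 2019-05-02: counting 365 days forward gives 2020-05-01.
`weekday 6` advances to the next Saturday; 2020-05-01 is a Friday, so it moves forward to 2020-05-02.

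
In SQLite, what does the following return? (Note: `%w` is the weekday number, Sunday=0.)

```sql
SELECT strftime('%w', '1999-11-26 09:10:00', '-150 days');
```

2

First apply '-150 days': 1999-11-26 09:10:00 → 1999-06-29 09:10:00.
1999-06-29 is a Tuesday; with Sunday=0 that is 2.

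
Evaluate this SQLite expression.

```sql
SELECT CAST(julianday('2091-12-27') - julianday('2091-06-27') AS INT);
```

3 days remain in June 2091 after the 27th (30 − 27).
July 2091: 31 days.
August 2091: 31 days.
September 2091: 30 days.
October 2091: 31 days.
November 2091: 30 days.
Then 27 days into December 2091.
Total: 3 + 31 + 31 + 30 + 31 + 30 + 27 = 183.

183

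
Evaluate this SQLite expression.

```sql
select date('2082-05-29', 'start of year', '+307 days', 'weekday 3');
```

2082-11-04

`start of year` rewinds 2082-05-29 to 2082-01-01.
Applying '+307 days' to 2082-01-01: counting 307 days forward gives 2082-11-04.
`weekday 3` advances to the next Wednesday; 2082-11-04 is already a Wednesday, so it stays at 2082-11-04.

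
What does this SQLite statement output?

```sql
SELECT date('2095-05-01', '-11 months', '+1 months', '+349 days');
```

Adding -11 months to 2095-05-01 gives 2094-06-01.
Adding +1 month to 2094-06-01 gives 2094-07-01.
Applying '+349 days' to 2094-07-01: counting 349 days forward gives 2095-06-15.

2095-06-15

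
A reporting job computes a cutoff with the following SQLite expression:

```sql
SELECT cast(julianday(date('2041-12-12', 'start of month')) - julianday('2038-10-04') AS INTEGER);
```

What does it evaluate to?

`start of month` rewinds 2041-12-12 to 2041-12-01.
27 days remain in October 2038 after the 4th (31 − 4).
Full months from November 2038 through November 2041 contribute their day counts.
Then 1 day into December 2041.
Total: 27 + 30 + 31 + 31 + 28 + 31 + 30 + 31 + 30 + 31 + 31 + 30 + 31 + 30 + 31 + 31 + 29 + 31 + 30 + 31 + 30 + 31 + 31 + 30 + 31 + 30 + 31 + 31 + 28 + 31 + 30 + 31 + 30 + 31 + 31 + 30 + 31 + 30 + 1 = 1154.

1154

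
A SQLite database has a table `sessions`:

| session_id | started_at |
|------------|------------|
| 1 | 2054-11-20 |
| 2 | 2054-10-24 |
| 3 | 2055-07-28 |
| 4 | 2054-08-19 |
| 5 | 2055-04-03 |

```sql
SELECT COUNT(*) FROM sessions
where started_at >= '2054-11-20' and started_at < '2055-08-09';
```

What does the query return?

Rows in [2054-11-20, 2055-08-09): 2054-11-20, 2055-07-28, 2055-04-03 → 3 rows.

3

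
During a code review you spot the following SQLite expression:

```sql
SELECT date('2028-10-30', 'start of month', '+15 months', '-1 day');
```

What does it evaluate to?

`start of month` rewinds 2028-10-30 to 2028-10-01.
Adding +15 months to 2028-10-01 gives 2030-01-01.
Going back 1 day from 2030-01-01 reaches 2029-12-31 (last day of December, 31 days).

2029-12-31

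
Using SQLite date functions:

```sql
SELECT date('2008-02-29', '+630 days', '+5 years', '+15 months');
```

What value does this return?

Applying '+630 days' to 2008-02-29: counting 630 days forward gives 2009-11-20.
Adding +5 years to 2009-11-20 gives 2014-11-20.
Adding +15 months to 2014-11-20 gives 2016-02-20.

2016-02-20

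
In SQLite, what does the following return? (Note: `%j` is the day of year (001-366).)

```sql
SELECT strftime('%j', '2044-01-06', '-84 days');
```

287

First apply '-84 days': 2044-01-06 → 2043-10-14.
Day-of-year for 2043-10-14: days since 2043-01-01 inclusive = 287, zero-padded to 287.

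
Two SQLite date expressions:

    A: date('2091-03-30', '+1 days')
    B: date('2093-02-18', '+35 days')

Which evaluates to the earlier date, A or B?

A = 2091-03-31.
B = 2093-03-25.
A is earlier.

A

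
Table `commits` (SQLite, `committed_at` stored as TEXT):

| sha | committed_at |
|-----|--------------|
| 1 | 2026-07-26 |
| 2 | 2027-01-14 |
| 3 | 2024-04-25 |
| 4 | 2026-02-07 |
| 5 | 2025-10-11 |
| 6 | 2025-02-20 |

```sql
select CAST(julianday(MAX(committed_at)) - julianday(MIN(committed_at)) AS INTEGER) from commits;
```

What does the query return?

MIN = 2024-04-25, MAX = 2027-01-14.
5 days remain in April 2024 after the 25th (30 − 25).
Full months from May 2024 through December 2026 contribute their day counts.
Then 14 days into January 2027.
Total: 5 + 31 + 30 + 31 + 31 + 30 + 31 + 30 + 31 + 31 + 28 + 31 + 30 + 31 + 30 + 31 + 31 + 30 + 31 + 30 + 31 + 31 + 28 + 31 + 30 + 31 + 30 + 31 + 31 + 30 + 31 + 30 + 31 + 14 = 994.

994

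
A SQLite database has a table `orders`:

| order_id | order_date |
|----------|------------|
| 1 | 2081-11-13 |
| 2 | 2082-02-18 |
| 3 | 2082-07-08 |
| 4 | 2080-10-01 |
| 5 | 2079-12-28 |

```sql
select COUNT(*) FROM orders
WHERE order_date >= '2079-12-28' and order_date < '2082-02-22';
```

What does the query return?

4

Rows in [2079-12-28, 2082-02-22): 2081-11-13, 2082-02-18, 2080-10-01, 2079-12-28 → 4 rows.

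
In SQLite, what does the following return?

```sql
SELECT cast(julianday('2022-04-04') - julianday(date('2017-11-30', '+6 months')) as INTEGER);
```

Adding +6 months to 2017-11-30 gives 2018-05-30.
1 day remains in May 2018 after the 30th (31 − 30).
Full months from June 2018 through March 2022 contribute their day counts.
Then 4 days into April 2022.
Total: 1 + 30 + 31 + 31 + 30 + 31 + 30 + 31 + 31 + 28 + 31 + 30 + 31 + 30 + 31 + 31 + 30 + 31 + 30 + 31 + 31 + 29 + 31 + 30 + 31 + 30 + 31 + 31 + 30 + 31 + 30 + 31 + 31 + 28 + 31 + 30 + 31 + 30 + 31 + 31 + 30 + 31 + 30 + 31 + 31 + 28 + 31 + 4 = 1405.

1405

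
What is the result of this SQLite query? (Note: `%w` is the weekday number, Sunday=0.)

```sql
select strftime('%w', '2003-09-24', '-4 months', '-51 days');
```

First apply '-4 months', '-51 days': 2003-09-24 → 2003-04-03.
2003-04-03 is a Thursday; with Sunday=0 that is 4.

4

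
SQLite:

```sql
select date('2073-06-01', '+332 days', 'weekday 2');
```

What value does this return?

Applying '+332 days' to 2073-06-01: counting 332 days forward gives 2074-04-29.
`weekday 2` advances to the next Tuesday; 2074-04-29 is a Sunday, so it moves forward to 2074-05-01.

2074-05-01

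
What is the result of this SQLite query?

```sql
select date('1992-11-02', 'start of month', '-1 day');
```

`start of month` rewinds 1992-11-02 to 1992-11-01.
Going back 1 day from 1992-11-01 reaches 1992-10-31 (last day of October, 31 days).

1992-10-31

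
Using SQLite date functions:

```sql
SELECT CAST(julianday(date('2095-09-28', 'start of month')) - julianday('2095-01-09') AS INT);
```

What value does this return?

`start of month` rewinds 2095-09-28 to 2095-09-01.
22 days remain in January 2095 after the 9th (31 − 9).
Full months from February 2095 through August 2095 contribute their day counts.
Then 1 day into September 2095.
Total: 22 + 28 + 31 + 30 + 31 + 30 + 31 + 31 + 1 = 235.

235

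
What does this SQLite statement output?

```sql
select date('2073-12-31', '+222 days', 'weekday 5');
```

2074-08-10

Applying '+222 days' to 2073-12-31: counting 222 days forward gives 2074-08-10.
`weekday 5` advances to the next Friday; 2074-08-10 is already a Friday, so it stays at 2074-08-10.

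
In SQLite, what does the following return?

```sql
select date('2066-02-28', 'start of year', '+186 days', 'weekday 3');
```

2066-07-07

`start of year` rewinds 2066-02-28 to 2066-01-01.
Applying '+186 days' to 2066-01-01: counting 186 days forward gives 2066-07-06.
`weekday 3` advances to the next Wednesday; 2066-07-06 is a Tuesday, so it moves forward to 2066-07-07.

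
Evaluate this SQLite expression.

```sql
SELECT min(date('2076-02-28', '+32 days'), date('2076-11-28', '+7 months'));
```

2076-03-31

date('2076-02-28', '+32 days') → 2076-03-31.
date('2076-11-28', '+7 months') → 2077-06-28.
Earlier of the two is 2076-03-31.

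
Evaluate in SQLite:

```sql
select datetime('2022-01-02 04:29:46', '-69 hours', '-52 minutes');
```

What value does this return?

2021-12-30 06:37:46

-69 hours from 2022-01-02 04:29:46 is 2021-12-30 07:29:46 (crosses midnight).
-52 minutes from 2021-12-30 07:29:46 is 2021-12-30 06:37:46.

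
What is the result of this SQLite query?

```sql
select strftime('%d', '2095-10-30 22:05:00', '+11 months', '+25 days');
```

25

First apply '+11 months', '+25 days': 2095-10-30 22:05:00 → 2096-10-25 22:05:00.
`%d` extracts the 2-digit day of month: 25.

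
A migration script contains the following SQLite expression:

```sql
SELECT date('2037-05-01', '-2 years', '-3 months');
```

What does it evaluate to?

Adding -2 years to 2037-05-01 gives 2035-05-01.
Adding -3 months to 2035-05-01 gives 2035-02-01.

2035-02-01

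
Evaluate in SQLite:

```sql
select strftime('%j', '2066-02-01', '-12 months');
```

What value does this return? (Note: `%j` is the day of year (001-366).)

032

First apply '-12 months': 2066-02-01 → 2065-02-01.
Day-of-year for 2065-02-01: days since 2065-01-01 inclusive = 32, zero-padded to 032.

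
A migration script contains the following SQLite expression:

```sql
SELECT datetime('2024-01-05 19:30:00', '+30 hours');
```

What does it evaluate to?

2024-01-07 01:30:00

+30 hours from 2024-01-05 19:30:00 is 2024-01-07 01:30:00 (crosses midnight).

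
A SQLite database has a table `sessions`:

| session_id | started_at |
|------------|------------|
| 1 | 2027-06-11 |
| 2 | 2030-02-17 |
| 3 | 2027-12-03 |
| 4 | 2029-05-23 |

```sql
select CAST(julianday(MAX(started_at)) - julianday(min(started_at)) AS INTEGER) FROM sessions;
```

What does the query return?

MIN = 2027-06-11, MAX = 2030-02-17.
19 days remain in June 2027 after the 11th (30 − 11).
Full months from July 2027 through January 2030 contribute their day counts.
Then 17 days into February 2030.
Total: 19 + 31 + 31 + 30 + 31 + 30 + 31 + 31 + 29 + 31 + 30 + 31 + 30 + 31 + 31 + 30 + 31 + 30 + 31 + 31 + 28 + 31 + 30 + 31 + 30 + 31 + 31 + 30 + 31 + 30 + 31 + 31 + 17 = 982.

982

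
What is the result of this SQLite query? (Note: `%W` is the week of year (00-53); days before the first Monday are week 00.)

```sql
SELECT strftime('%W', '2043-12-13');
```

2043-12-13 is a Sunday. SQLite's %W counts Mondays since the year started; the result is 49.

49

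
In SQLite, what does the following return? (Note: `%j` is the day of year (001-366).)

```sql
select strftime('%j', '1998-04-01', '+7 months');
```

First apply '+7 months': 1998-04-01 → 1998-11-01.
Day-of-year for 1998-11-01: days since 1998-01-01 inclusive = 305, zero-padded to 305.

305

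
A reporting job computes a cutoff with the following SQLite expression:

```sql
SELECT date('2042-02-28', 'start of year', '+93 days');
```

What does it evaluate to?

`start of year` rewinds 2042-02-28 to 2042-01-01.
Applying '+93 days' to 2042-01-01: counting 93 days forward gives 2042-04-04.

2042-04-04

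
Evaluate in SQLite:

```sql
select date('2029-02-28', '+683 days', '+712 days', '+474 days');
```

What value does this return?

Applying '+683 days' to 2029-02-28: counting 683 days forward gives 2031-01-12.
Applying '+712 days' to 2031-01-12: counting 712 days forward gives 2032-12-24.
Applying '+474 days' to 2032-12-24: counting 474 days forward gives 2034-04-12.

2034-04-12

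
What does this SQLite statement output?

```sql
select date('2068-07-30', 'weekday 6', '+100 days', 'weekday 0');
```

2068-11-18

`weekday 6` advances to the next Saturday; 2068-07-30 is a Monday, so it moves forward to 2068-08-04.
Applying '+100 days' to 2068-08-04: counting 100 days forward gives 2068-11-12.
`weekday 0` advances to the next Sunday; 2068-11-12 is a Monday, so it moves forward to 2068-11-18.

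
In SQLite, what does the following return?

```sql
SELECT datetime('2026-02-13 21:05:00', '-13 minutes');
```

2026-02-13 20:52:00

-13 minutes from 2026-02-13 21:05:00 is 2026-02-13 20:52:00.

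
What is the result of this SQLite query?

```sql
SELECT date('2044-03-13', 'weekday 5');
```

`weekday 5` advances to the next Friday; 2044-03-13 is a Sunday, so it moves forward to 2044-03-18.

2044-03-18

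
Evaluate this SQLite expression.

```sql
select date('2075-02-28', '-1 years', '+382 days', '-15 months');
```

Adding -1 year to 2075-02-28 gives 2074-02-28.
Applying '+382 days' to 2074-02-28: counting 382 days forward gives 2075-03-17.
Adding -15 months to 2075-03-17 gives 2073-12-17.

2073-12-17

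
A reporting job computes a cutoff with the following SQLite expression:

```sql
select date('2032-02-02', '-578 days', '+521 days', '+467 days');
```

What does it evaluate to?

Applying '-578 days' to 2032-02-02: counting 578 days back gives 2030-07-04.
Applying '+521 days' to 2030-07-04: counting 521 days forward gives 2031-12-07.
Applying '+467 days' to 2031-12-07: counting 467 days forward gives 2033-03-18.

2033-03-18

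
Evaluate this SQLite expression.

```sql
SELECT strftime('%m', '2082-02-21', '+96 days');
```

05

First apply '+96 days': 2082-02-21 → 2082-05-28.
`%m` extracts the 2-digit month (01-12): 05.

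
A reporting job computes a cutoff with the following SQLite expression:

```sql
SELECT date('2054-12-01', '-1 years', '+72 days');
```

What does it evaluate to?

Adding -1 year to 2054-12-01 gives 2053-12-01.
Applying '+72 days' to 2053-12-01: counting 72 days forward gives 2054-02-11.

2054-02-11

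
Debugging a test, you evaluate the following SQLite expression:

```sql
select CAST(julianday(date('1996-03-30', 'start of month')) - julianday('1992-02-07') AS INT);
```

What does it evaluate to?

1484

`start of month` rewinds 1996-03-30 to 1996-03-01.
22 days remain in February 1992 after the 7th (29 − 7).
Full months from March 1992 through February 1996 contribute their day counts.
Then 1 day into March 1996.
Total: 22 + 31 + 30 + 31 + 30 + 31 + 31 + 30 + 31 + 30 + 31 + 31 + 28 + 31 + 30 + 31 + 30 + 31 + 31 + 30 + 31 + 30 + 31 + 31 + 28 + 31 + 30 + 31 + 30 + 31 + 31 + 30 + 31 + 30 + 31 + 31 + 28 + 31 + 30 + 31 + 30 + 31 + 31 + 30 + 31 + 30 + 31 + 31 + 29 + 1 = 1484.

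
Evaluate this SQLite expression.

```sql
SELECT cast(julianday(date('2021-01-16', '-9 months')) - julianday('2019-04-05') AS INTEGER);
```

Adding -9 months to 2021-01-16 gives 2020-04-16.
25 days remain in April 2019 after the 5th (30 − 5).
Full months from May 2019 through March 2020 contribute their day counts.
Then 16 days into April 2020.
Total: 25 + 31 + 30 + 31 + 31 + 30 + 31 + 30 + 31 + 31 + 29 + 31 + 16 = 377.

377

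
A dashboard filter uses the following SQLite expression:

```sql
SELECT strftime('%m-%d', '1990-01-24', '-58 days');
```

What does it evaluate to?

First apply '-58 days': 1990-01-24 → 1989-11-27.
`%m-%d` extracts the month-day: 11-27.

11-27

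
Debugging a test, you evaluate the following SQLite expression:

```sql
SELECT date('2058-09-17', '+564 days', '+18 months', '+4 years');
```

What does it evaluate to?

2065-10-03

Applying '+564 days' to 2058-09-17: counting 564 days forward gives 2060-04-03.
Adding +18 months to 2060-04-03 gives 2061-10-03.
Adding +4 years to 2061-10-03 gives 2065-10-03.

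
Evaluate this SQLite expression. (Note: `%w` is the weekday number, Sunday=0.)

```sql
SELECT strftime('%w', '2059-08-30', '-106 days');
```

First apply '-106 days': 2059-08-30 → 2059-05-16.
2059-05-16 is a Friday; with Sunday=0 that is 5.

5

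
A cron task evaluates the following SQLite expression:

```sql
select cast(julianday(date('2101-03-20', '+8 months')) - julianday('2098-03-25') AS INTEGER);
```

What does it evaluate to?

Adding +8 months to 2101-03-20 gives 2101-11-20.
6 days remain in March 2098 after the 25th (31 − 25).
Full months from April 2098 through October 2101 contribute their day counts.
Then 20 days into November 2101.
Total: 6 + 30 + 31 + 30 + 31 + 31 + 30 + 31 + 30 + 31 + 31 + 28 + 31 + 30 + 31 + 30 + 31 + 31 + 30 + 31 + 30 + 31 + 31 + 28 + 31 + 30 + 31 + 30 + 31 + 31 + 30 + 31 + 30 + 31 + 31 + 28 + 31 + 30 + 31 + 30 + 31 + 31 + 30 + 31 + 20 = 1335.

1335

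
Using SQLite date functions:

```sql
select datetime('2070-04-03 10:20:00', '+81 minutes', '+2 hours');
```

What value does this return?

2070-04-03 13:41:00

81 minutes = 1h 21m; +81 minutes from 2070-04-03 10:20:00 is 2070-04-03 11:41:00.
+2 hours from 2070-04-03 11:41:00 is 2070-04-03 13:41:00.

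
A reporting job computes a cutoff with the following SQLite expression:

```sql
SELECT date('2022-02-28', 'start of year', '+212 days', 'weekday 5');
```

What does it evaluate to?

`start of year` rewinds 2022-02-28 to 2022-01-01.
Applying '+212 days' to 2022-01-01: counting 212 days forward gives 2022-08-01.
`weekday 5` advances to the next Friday; 2022-08-01 is a Monday, so it moves forward to 2022-08-05.

2022-08-05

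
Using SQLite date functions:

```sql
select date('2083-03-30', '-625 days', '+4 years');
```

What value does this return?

Applying '-625 days' to 2083-03-30: counting 625 days back gives 2081-07-13.
Adding +4 years to 2081-07-13 gives 2085-07-13.

2085-07-13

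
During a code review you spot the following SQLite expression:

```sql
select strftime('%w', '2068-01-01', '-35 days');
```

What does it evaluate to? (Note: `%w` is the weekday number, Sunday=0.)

First apply '-35 days': 2068-01-01 → 2067-11-27.
2067-11-27 is a Sunday; with Sunday=0 that is 0.

0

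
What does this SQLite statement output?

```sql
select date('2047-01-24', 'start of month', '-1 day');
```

2046-12-31

`start of month` rewinds 2047-01-24 to 2047-01-01.
Going back 1 day from 2047-01-01 reaches 2046-12-31 (last day of December, 31 days).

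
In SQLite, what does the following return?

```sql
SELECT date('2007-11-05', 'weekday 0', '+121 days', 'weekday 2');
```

`weekday 0` advances to the next Sunday; 2007-11-05 is a Monday, so it moves forward to 2007-11-11.
Applying '+121 days' to 2007-11-11: counting 121 days forward gives 2008-03-11.
`weekday 2` advances to the next Tuesday; 2008-03-11 is already a Tuesday, so it stays at 2008-03-11.

2008-03-11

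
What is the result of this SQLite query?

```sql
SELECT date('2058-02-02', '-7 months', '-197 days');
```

Adding -7 months to 2058-02-02 gives 2057-07-02.
Applying '-197 days' to 2057-07-02: counting 197 days back gives 2056-12-17.

2056-12-17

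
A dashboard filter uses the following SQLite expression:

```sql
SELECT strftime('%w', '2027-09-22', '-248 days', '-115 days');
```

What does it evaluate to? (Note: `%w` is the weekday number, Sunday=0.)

First apply '-248 days', '-115 days': 2027-09-22 → 2026-09-24.
2026-09-24 is a Thursday; with Sunday=0 that is 4.

4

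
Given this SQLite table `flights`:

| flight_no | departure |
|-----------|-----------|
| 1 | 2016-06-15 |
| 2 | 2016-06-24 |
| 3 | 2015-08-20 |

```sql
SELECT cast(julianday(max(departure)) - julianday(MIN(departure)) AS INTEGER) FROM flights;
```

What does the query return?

309

MIN = 2015-08-20, MAX = 2016-06-24.
11 days remain in August 2015 after the 20th (31 − 20).
Full months from September 2015 through May 2016 contribute their day counts.
Then 24 days into June 2016.
Total: 11 + 30 + 31 + 30 + 31 + 31 + 29 + 31 + 30 + 31 + 24 = 309.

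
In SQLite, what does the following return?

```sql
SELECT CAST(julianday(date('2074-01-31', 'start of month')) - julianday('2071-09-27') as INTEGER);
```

`start of month` rewinds 2074-01-31 to 2074-01-01.
3 days remain in September 2071 after the 27th (30 − 27).
Full months from October 2071 through December 2073 contribute their day counts.
Then 1 day into January 2074.
Total: 3 + 31 + 30 + 31 + 31 + 29 + 31 + 30 + 31 + 30 + 31 + 31 + 30 + 31 + 30 + 31 + 31 + 28 + 31 + 30 + 31 + 30 + 31 + 31 + 30 + 31 + 30 + 31 + 1 = 827.

827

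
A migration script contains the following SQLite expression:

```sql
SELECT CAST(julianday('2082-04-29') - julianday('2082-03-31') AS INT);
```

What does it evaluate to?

0 days remain in March 2082 after the 31st (31 − 31).
Then 29 days into April 2082.
Total: 0 + 29 = 29.

29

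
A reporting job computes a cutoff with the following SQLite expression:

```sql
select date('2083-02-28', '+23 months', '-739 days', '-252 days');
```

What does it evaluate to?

2082-05-13

Adding +23 months to 2083-02-28 gives 2085-01-28.
Applying '-739 days' to 2085-01-28: counting 739 days back gives 2083-01-20.
Applying '-252 days' to 2083-01-20: counting 252 days back gives 2082-05-13.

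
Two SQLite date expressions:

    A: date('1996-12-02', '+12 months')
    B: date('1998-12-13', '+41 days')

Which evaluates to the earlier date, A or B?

A = 1997-12-02.
B = 1999-01-23.
A is earlier.

A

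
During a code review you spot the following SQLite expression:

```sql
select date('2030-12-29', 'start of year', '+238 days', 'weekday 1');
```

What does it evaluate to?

`start of year` rewinds 2030-12-29 to 2030-01-01.
Applying '+238 days' to 2030-01-01: counting 238 days forward gives 2030-08-27.
`weekday 1` advances to the next Monday; 2030-08-27 is a Tuesday, so it moves forward to 2030-09-02.

2030-09-02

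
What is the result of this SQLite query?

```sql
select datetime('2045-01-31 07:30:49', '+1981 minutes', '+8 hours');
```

1981 minutes = 33h 1m; +1981 minutes from 2045-01-31 07:30:49 is 2045-02-01 16:31:49 (crosses midnight).
+8 hours from 2045-02-01 16:31:49 is 2045-02-02 00:31:49 (crosses midnight).

2045-02-02 00:31:49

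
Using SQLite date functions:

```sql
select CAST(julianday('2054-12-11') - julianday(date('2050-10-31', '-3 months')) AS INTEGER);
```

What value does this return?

Adding -3 months to 2050-10-31 gives 2050-07-31.
0 days remain in July 2050 after the 31st (31 − 31).
Full months from August 2050 through November 2054 contribute their day counts.
Then 11 days into December 2054.
Total: 0 + 31 + 30 + 31 + 30 + 31 + 31 + 28 + 31 + 30 + 31 + 30 + 31 + 31 + 30 + 31 + 30 + 31 + 31 + 29 + 31 + 30 + 31 + 30 + 31 + 31 + 30 + 31 + 30 + 31 + 31 + 28 + 31 + 30 + 31 + 30 + 31 + 31 + 30 + 31 + 30 + 31 + 31 + 28 + 31 + 30 + 31 + 30 + 31 + 31 + 30 + 31 + 30 + 11 = 1594.

1594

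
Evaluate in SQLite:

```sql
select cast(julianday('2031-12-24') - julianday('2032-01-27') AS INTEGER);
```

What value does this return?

-34

7 days remain in December 2031 after the 24th (31 − 24).
Then 27 days into January 2032.
Total: 7 + 27 = 34.
The subtraction is earlier − later, so the result is −34 → -34.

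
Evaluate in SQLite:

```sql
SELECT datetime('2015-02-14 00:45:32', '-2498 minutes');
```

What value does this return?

2498 minutes = 41h 38m; -2498 minutes from 2015-02-14 00:45:32 is 2015-02-12 07:07:32 (crosses midnight).

2015-02-12 07:07:32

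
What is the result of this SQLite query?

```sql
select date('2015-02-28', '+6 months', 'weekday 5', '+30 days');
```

2015-09-27

Adding +6 months to 2015-02-28 gives 2015-08-28.
`weekday 5` advances to the next Friday; 2015-08-28 is already a Friday, so it stays at 2015-08-28.
August 2015 has 31 days; 3 remain after the 28th, so 4 days reach 2015-09-01.
Advancing 26 more days within September lands on 2015-09-27.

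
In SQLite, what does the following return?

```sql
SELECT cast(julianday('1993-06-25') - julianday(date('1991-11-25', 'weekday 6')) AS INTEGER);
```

`weekday 6` advances to the next Saturday; 1991-11-25 is a Monday, so it moves forward to 1991-11-30.
0 days remain in November 1991 after the 30th (30 − 30).
Full months from December 1991 through May 1993 contribute their day counts.
Then 25 days into June 1993.
Total: 0 + 31 + 31 + 29 + 31 + 30 + 31 + 30 + 31 + 31 + 30 + 31 + 30 + 31 + 31 + 28 + 31 + 30 + 31 + 25 = 573.

573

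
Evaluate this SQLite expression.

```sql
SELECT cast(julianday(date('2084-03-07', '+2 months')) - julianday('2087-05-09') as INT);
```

Adding +2 months to 2084-03-07 gives 2084-05-07.
24 days remain in May 2084 after the 7th (31 − 7).
Full months from June 2084 through April 2087 contribute their day counts.
Then 9 days into May 2087.
Total: 24 + 30 + 31 + 31 + 30 + 31 + 30 + 31 + 31 + 28 + 31 + 30 + 31 + 30 + 31 + 31 + 30 + 31 + 30 + 31 + 31 + 28 + 31 + 30 + 31 + 30 + 31 + 31 + 30 + 31 + 30 + 31 + 31 + 28 + 31 + 30 + 9 = 1097.
The subtraction is earlier − later, so the result is −1097 → -1097.

-1097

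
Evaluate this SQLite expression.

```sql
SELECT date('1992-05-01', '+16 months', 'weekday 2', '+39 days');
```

Adding +16 months to 1992-05-01 gives 1993-09-01.
`weekday 2` advances to the next Tuesday; 1993-09-01 is a Wednesday, so it moves forward to 1993-09-07.
September 1993 has 30 days; 23 remain after the 7th, so 24 days reach 1993-10-01.
Advancing 15 more days within October lands on 1993-10-16.

1993-10-16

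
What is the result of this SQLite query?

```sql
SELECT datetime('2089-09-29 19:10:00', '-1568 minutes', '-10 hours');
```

1568 minutes = 26h 8m; -1568 minutes from 2089-09-29 19:10:00 is 2089-09-28 17:02:00 (crosses midnight).
-10 hours from 2089-09-28 17:02:00 is 2089-09-28 07:02:00.

2089-09-28 07:02:00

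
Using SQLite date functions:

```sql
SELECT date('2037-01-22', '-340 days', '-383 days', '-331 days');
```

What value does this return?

2034-03-05

Applying '-340 days' to 2037-01-22: counting 340 days back gives 2036-02-17.
Applying '-383 days' to 2036-02-17: counting 383 days back gives 2035-01-30.
Applying '-331 days' to 2035-01-30: counting 331 days back gives 2034-03-05.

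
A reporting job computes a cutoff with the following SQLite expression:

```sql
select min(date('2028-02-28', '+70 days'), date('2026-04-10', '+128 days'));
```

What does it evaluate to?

2026-08-16

date('2028-02-28', '+70 days') → 2028-05-08.
date('2026-04-10', '+128 days') → 2026-08-16.
Earlier of the two is 2026-08-16.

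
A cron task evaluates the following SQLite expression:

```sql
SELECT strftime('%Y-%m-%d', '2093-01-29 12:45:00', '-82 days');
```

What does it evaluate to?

First apply '-82 days': 2093-01-29 12:45:00 → 2092-11-08 12:45:00.
`%Y-%m-%d` extracts the ISO date: 2092-11-08.

2092-11-08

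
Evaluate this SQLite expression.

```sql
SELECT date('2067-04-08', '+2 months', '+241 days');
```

Adding +2 months to 2067-04-08 gives 2067-06-08.
Applying '+241 days' to 2067-06-08: counting 241 days forward gives 2068-02-04.

2068-02-04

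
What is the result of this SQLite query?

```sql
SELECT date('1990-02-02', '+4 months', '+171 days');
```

1990-11-20

Adding +4 months to 1990-02-02 gives 1990-06-02.
Applying '+171 days' to 1990-06-02: counting 171 days forward gives 1990-11-20.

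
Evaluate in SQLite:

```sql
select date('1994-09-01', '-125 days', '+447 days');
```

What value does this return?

1995-07-20

Applying '-125 days' to 1994-09-01: counting 125 days back gives 1994-04-29.
Applying '+447 days' to 1994-04-29: counting 447 days forward gives 1995-07-20.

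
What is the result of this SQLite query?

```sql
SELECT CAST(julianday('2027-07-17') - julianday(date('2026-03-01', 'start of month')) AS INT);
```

`start of month` rewinds 2026-03-01 to 2026-03-01.
30 days remain in March 2026 after the 1st (31 − 1).
Full months from April 2026 through June 2027 contribute their day counts.
Then 17 days into July 2027.
Total: 30 + 30 + 31 + 30 + 31 + 31 + 30 + 31 + 30 + 31 + 31 + 28 + 31 + 30 + 31 + 30 + 17 = 503.

503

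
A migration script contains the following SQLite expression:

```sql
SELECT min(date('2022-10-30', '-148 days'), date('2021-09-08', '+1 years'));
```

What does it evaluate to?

2022-06-04

date('2022-10-30', '-148 days') → 2022-06-04.
date('2021-09-08', '+1 years') → 2022-09-08.
Earlier of the two is 2022-06-04.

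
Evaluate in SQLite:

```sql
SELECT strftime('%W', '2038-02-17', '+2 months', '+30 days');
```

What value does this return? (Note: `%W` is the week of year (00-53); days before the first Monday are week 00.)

First apply '+2 months', '+30 days': 2038-02-17 → 2038-05-17.
2038-05-17 is a Monday. SQLite's %W counts Mondays since the year started; the result is 20.

20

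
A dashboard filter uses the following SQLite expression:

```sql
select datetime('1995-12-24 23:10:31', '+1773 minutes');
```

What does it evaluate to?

1773 minutes = 29h 33m; +1773 minutes from 1995-12-24 23:10:31 is 1995-12-26 04:43:31 (crosses midnight).

1995-12-26 04:43:31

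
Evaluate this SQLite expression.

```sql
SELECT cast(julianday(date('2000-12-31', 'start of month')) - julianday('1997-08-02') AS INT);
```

1217

`start of month` rewinds 2000-12-31 to 2000-12-01.
29 days remain in August 1997 after the 2nd (31 − 2).
Full months from September 1997 through November 2000 contribute their day counts.
Then 1 day into December 2000.
Total: 29 + 30 + 31 + 30 + 31 + 31 + 28 + 31 + 30 + 31 + 30 + 31 + 31 + 30 + 31 + 30 + 31 + 31 + 28 + 31 + 30 + 31 + 30 + 31 + 31 + 30 + 31 + 30 + 31 + 31 + 29 + 31 + 30 + 31 + 30 + 31 + 31 + 30 + 31 + 30 + 1 = 1217.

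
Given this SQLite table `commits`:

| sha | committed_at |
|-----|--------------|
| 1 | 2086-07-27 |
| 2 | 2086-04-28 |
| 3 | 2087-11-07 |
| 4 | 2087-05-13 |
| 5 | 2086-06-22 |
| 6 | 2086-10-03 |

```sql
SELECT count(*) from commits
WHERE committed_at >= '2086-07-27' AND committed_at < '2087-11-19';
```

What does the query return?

4

Rows in [2086-07-27, 2087-11-19): 2086-07-27, 2087-11-07, 2087-05-13, 2086-10-03 → 4 rows.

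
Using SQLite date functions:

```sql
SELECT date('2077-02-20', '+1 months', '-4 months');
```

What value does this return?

Adding +1 month to 2077-02-20 gives 2077-03-20.
Adding -4 months to 2077-03-20 gives 2076-11-20.

2076-11-20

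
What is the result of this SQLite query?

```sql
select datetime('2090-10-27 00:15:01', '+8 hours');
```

2090-10-27 08:15:01

+8 hours from 2090-10-27 00:15:01 is 2090-10-27 08:15:01.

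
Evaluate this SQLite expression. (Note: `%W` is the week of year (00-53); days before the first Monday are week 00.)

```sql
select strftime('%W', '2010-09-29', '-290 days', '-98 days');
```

35

First apply '-290 days', '-98 days': 2010-09-29 → 2009-09-06.
2009-09-06 is a Sunday. SQLite's %W counts Mondays since the year started; the result is 35.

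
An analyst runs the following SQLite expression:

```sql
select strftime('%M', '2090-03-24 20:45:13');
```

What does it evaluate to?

45

`%M` extracts the 2-digit minute: 45.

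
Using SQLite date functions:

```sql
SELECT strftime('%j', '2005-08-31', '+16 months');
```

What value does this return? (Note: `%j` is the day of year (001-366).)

First apply '+16 months': 2005-08-31 → 2006-12-31.
Day-of-year for 2006-12-31: days since 2006-01-01 inclusive = 365, zero-padded to 365.

365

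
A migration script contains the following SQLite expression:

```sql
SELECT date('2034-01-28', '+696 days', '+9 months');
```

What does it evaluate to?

2036-09-25

Applying '+696 days' to 2034-01-28: counting 696 days forward gives 2035-12-25.
Adding +9 months to 2035-12-25 gives 2036-09-25.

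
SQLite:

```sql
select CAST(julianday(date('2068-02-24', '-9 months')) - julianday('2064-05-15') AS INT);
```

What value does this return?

1104

Adding -9 months to 2068-02-24 gives 2067-05-24.
16 days remain in May 2064 after the 15th (31 − 15).
Full months from June 2064 through April 2067 contribute their day counts.
Then 24 days into May 2067.
Total: 16 + 30 + 31 + 31 + 30 + 31 + 30 + 31 + 31 + 28 + 31 + 30 + 31 + 30 + 31 + 31 + 30 + 31 + 30 + 31 + 31 + 28 + 31 + 30 + 31 + 30 + 31 + 31 + 30 + 31 + 30 + 31 + 31 + 28 + 31 + 30 + 24 = 1104.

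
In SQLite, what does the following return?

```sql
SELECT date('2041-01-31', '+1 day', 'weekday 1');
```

January 2041 has 31 days; 0 remain after the 31st, so 1 days reach 2041-02-01.
`weekday 1` advances to the next Monday; 2041-02-01 is a Friday, so it moves forward to 2041-02-04.

2041-02-04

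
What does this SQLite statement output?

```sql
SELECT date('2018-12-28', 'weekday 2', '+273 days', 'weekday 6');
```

`weekday 2` advances to the next Tuesday; 2018-12-28 is a Friday, so it moves forward to 2019-01-01.
Applying '+273 days' to 2019-01-01: counting 273 days forward gives 2019-10-01.
`weekday 6` advances to the next Saturday; 2019-10-01 is a Tuesday, so it moves forward to 2019-10-05.

2019-10-05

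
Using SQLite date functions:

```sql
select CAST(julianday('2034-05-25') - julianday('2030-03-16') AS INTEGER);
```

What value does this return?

1531

15 days remain in March 2030 after the 16th (31 − 16).
Full months from April 2030 through April 2034 contribute their day counts.
Then 25 days into May 2034.
Total: 15 + 30 + 31 + 30 + 31 + 31 + 30 + 31 + 30 + 31 + 31 + 28 + 31 + 30 + 31 + 30 + 31 + 31 + 30 + 31 + 30 + 31 + 31 + 29 + 31 + 30 + 31 + 30 + 31 + 31 + 30 + 31 + 30 + 31 + 31 + 28 + 31 + 30 + 31 + 30 + 31 + 31 + 30 + 31 + 30 + 31 + 31 + 28 + 31 + 30 + 25 = 1531.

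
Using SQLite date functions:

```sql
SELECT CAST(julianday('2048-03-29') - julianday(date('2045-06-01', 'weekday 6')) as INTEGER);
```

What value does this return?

`weekday 6` advances to the next Saturday; 2045-06-01 is a Thursday, so it moves forward to 2045-06-03.
27 days remain in June 2045 after the 3rd (30 − 3).
Full months from July 2045 through February 2048 contribute their day counts.
Then 29 days into March 2048.
Total: 27 + 31 + 31 + 30 + 31 + 30 + 31 + 31 + 28 + 31 + 30 + 31 + 30 + 31 + 31 + 30 + 31 + 30 + 31 + 31 + 28 + 31 + 30 + 31 + 30 + 31 + 31 + 30 + 31 + 30 + 31 + 31 + 29 + 29 = 1030.

1030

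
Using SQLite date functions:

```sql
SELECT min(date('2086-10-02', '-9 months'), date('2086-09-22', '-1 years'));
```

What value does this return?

2085-09-22

date('2086-10-02', '-9 months') → 2086-01-02.
date('2086-09-22', '-1 years') → 2085-09-22.
Earlier of the two is 2085-09-22.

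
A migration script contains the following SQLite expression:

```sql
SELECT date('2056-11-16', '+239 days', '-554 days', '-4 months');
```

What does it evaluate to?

Applying '+239 days' to 2056-11-16: counting 239 days forward gives 2057-07-13.
Applying '-554 days' to 2057-07-13: counting 554 days back gives 2056-01-06.
Adding -4 months to 2056-01-06 gives 2055-09-06.

2055-09-06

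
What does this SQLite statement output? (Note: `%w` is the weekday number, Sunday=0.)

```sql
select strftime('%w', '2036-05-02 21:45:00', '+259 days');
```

5

First apply '+259 days': 2036-05-02 21:45:00 → 2037-01-16 21:45:00.
2037-01-16 is a Friday; with Sunday=0 that is 5.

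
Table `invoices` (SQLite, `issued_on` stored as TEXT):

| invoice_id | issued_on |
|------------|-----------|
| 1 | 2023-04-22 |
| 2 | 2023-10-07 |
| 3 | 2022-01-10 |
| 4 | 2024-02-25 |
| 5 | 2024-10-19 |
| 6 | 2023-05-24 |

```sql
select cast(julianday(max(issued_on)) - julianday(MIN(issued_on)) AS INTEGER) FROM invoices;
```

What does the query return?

MIN = 2022-01-10, MAX = 2024-10-19.
21 days remain in January 2022 after the 10th (31 − 10).
Full months from February 2022 through September 2024 contribute their day counts.
Then 19 days into October 2024.
Total: 21 + 28 + 31 + 30 + 31 + 30 + 31 + 31 + 30 + 31 + 30 + 31 + 31 + 28 + 31 + 30 + 31 + 30 + 31 + 31 + 30 + 31 + 30 + 31 + 31 + 29 + 31 + 30 + 31 + 30 + 31 + 31 + 30 + 19 = 1013.

1013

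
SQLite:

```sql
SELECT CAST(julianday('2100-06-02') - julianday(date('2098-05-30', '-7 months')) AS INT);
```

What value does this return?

945

Adding -7 months to 2098-05-30 gives 2097-10-30.
1 day remains in October 2097 after the 30th (31 − 30).
Full months from November 2097 through May 2100 contribute their day counts.
Then 2 days into June 2100.
Total: 1 + 30 + 31 + 31 + 28 + 31 + 30 + 31 + 30 + 31 + 31 + 30 + 31 + 30 + 31 + 31 + 28 + 31 + 30 + 31 + 30 + 31 + 31 + 30 + 31 + 30 + 31 + 31 + 28 + 31 + 30 + 31 + 2 = 945.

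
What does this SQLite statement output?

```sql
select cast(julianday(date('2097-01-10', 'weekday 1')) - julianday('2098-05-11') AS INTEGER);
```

-482

`weekday 1` advances to the next Monday; 2097-01-10 is a Thursday, so it moves forward to 2097-01-14.
17 days remain in January 2097 after the 14th (31 − 14).
Full months from February 2097 through April 2098 contribute their day counts.
Then 11 days into May 2098.
Total: 17 + 28 + 31 + 30 + 31 + 30 + 31 + 31 + 30 + 31 + 30 + 31 + 31 + 28 + 31 + 30 + 11 = 482.
The subtraction is earlier − later, so the result is −482 → -482.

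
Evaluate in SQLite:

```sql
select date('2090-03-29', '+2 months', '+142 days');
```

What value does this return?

2090-10-18

Adding +2 months to 2090-03-29 gives 2090-05-29.
Applying '+142 days' to 2090-05-29: counting 142 days forward gives 2090-10-18.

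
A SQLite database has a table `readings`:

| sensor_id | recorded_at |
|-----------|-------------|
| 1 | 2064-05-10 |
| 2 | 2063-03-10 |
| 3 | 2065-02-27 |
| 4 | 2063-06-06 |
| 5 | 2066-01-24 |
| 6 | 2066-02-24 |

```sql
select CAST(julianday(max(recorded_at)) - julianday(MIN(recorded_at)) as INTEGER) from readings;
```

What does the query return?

MIN = 2063-03-10, MAX = 2066-02-24.
21 days remain in March 2063 after the 10th (31 − 10).
Full months from April 2063 through January 2066 contribute their day counts.
Then 24 days into February 2066.
Total: 21 + 30 + 31 + 30 + 31 + 31 + 30 + 31 + 30 + 31 + 31 + 29 + 31 + 30 + 31 + 30 + 31 + 31 + 30 + 31 + 30 + 31 + 31 + 28 + 31 + 30 + 31 + 30 + 31 + 31 + 30 + 31 + 30 + 31 + 31 + 24 = 1082.

1082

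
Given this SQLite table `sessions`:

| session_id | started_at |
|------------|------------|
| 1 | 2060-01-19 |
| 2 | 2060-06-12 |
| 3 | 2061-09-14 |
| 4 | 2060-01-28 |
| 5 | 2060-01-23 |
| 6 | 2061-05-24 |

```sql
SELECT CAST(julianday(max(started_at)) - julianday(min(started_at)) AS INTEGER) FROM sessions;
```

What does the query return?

MIN = 2060-01-19, MAX = 2061-09-14.
12 days remain in January 2060 after the 19th (31 − 19).
Full months from February 2060 through August 2061 contribute their day counts.
Then 14 days into September 2061.
Total: 12 + 29 + 31 + 30 + 31 + 30 + 31 + 31 + 30 + 31 + 30 + 31 + 31 + 28 + 31 + 30 + 31 + 30 + 31 + 31 + 14 = 604.

604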